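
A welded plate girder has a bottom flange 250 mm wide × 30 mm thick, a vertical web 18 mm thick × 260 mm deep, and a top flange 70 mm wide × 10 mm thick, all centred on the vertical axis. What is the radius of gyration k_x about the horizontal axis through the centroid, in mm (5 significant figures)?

k_x ≈ 96.853 mm

Split into non-overlapping primitives; take the origin at the lower-left of the bounding box.
Bottom plate: 250 × 30, A = 7 500 mm², y = 15 mm, Ī = 562 500 mm⁴.
Web plate: 18 × 260, A = 4 680 mm², y = 160 mm, Ī = 26 364 000 mm⁴.
Top plate: 70 × 10, A = 700 mm², y = 295 mm, Ī = 5833.333 mm⁴.
Centroid: ȳ = ΣA·y / ΣA = 82.90373 mm.
Transfer each piece to the horizontal axis through the centroid using Ī + A·d² with d = y − 82.90373:
  bottom plate: d = -67.90373 mm → contributes +35 144 371 mm⁴
  web plate: d = 77.09627 mm → contributes +54 181 149 mm⁴
  top plate: d = 212.0963 mm → contributes +31 495 214 mm⁴
Total I = 120 820 734 mm⁴.
Radius of gyration: k = √(I/A) = √(120 820 734 / 12 880) = 96.85294 mm.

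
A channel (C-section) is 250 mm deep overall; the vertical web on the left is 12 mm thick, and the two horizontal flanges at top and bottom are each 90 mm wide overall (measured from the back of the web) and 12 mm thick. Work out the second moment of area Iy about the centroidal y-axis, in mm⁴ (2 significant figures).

Iy ≈ 3.3 × 10⁶ mm⁴

Break the section into simple shapes (no overlaps), measuring from the bottom-left corner of the bounding box.
Web: 12 × 250, A = 3 000 mm², x = 6 mm, Ī = 36 000 mm⁴.
Top flange (beyond web): 78 × 12, A = 936 mm², x = 51 mm, Ī = 474 552 mm⁴.
Bottom flange (beyond web): 78 × 12, A = 936 mm², x = 51 mm, Ī = 474 552 mm⁴.
Centroid: x̄ = ΣA·x / ΣA = 23.29 mm.
Transfer each piece to the centroidal y-axis using Ī + A·d² with d = x − 23.29:
  web: d = -17.29 mm → contributes +932 899 mm⁴
  top flange (beyond web): d = 27.71 mm → contributes +1 193 221 mm⁴
  bottom flange (beyond web): d = 27.71 mm → contributes +1 193 221 mm⁴
Total I = 3 319 340 mm⁴.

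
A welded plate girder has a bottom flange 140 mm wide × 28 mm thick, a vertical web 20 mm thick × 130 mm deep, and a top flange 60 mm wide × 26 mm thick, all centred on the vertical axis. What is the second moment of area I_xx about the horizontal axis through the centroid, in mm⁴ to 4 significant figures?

Treat the section as a set of non-overlapping primitives; coordinates are from the bounding-box lower-left.
Bottom plate: 140 × 28, A = 3 920 mm², y = 14 mm, Ī = 256 107 mm⁴.
Web plate: 20 × 130, A = 2 600 mm², y = 93 mm, Ī = 3 661 667 mm⁴.
Top plate: 60 × 26, A = 1 560 mm², y = 171 mm, Ī = 87 880 mm⁴.
Centroid: ȳ = ΣA·y / ΣA = 69.7327 mm.
Transfer each piece to the horizontal axis through the centroid using Ī + A·d² with d = y − 69.7327:
  bottom plate: d = -55.7327 mm → contributes +12 432 140 mm⁴
  web plate: d = 23.2673 mm → contributes +5 069 225 mm⁴
  top plate: d = 101.267 mm → contributes +16 085 791 mm⁴
Total I = 33 587 156 mm⁴.

I_xx ≈ 3.359 × 10⁷ mm⁴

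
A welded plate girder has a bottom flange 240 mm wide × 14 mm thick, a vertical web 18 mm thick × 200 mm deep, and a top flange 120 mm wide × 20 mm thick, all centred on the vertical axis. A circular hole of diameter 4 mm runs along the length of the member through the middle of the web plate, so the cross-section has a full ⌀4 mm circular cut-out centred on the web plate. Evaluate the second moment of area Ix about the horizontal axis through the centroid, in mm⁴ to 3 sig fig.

Treat the section as a set of non-overlapping primitives; coordinates are from the bounding-box lower-left.
Bottom plate: 240 × 14, A = 3 360 mm², y = 7 mm, Ī = 54 880 mm⁴.
Web plate: 18 × 200, A = 3 600 mm², y = 114 mm, Ī = 12 000 000 mm⁴.
Top plate: 120 × 20, A = 2 400 mm², y = 224 mm, Ī = 80 000 mm⁴.
Hole (subtracted): ⌀4, A = 12.566 mm², y = 114 mm, Ī = 12.566 mm⁴.
Centroid: ȳ = ΣA·y / ΣA = 103.78 mm.
Transfer each piece to the horizontal axis through the centroid using Ī + A·d² with d = y − 103.78:
  bottom plate: d = -96.781 mm → contributes +31 526 627 mm⁴
  web plate: d = 10.219 mm → contributes +12 375 929 mm⁴
  top plate: d = 120.22 mm → contributes +34 766 171 mm⁴
  hole: d = 10.219 mm → contributes −1324.8 mm⁴
Total I = 78 667 403 mm⁴.

Ix ≈ 7.87 × 10⁷ mm⁴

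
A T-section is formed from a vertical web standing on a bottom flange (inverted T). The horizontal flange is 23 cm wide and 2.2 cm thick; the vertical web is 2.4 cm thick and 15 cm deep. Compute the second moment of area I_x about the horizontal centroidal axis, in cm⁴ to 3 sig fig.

Decompose the section into non-overlapping parts with the origin at the bottom-left of its bounding rectangle.
Flange: 23 × 2.2, A = 50.6 cm², y = 1.1 cm, Ī = 20.409 cm⁴.
Web: 2.4 × 15, A = 36 cm², y = 9.7 cm, Ī = 675 cm⁴.
Centroid: ȳ = ΣA·y / ΣA = 4.6751 cm.
Transfer each piece to the horizontal centroidal axis using Ī + A·d² with d = y − 4.6751:
  flange: d = -3.5751 cm → contributes +667.13 cm⁴
  web: d = 5.0249 cm → contributes +1 584 cm⁴
Total I = 2251.1 cm⁴.

I_x ≈ 2250 cm⁴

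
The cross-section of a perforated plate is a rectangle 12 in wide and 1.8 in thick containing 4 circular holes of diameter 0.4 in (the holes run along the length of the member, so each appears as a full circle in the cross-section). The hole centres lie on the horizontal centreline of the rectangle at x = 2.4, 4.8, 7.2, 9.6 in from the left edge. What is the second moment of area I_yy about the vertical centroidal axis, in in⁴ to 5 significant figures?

I_yy ≈ 255.58 in⁴

Split into non-overlapping primitives; take the origin at the lower-left of the bounding box.
Plate: 12 × 1.8, A = 21.6 in², x = 6 in, Ī = 259.2 in⁴.
Hole 1 (subtracted): ⌀0.4, A = 0.1256637 in², x = 2.4 in, Ī = 0.001256637 in⁴.
Hole 2 (subtracted): ⌀0.4, A = 0.1256637 in², x = 4.8 in, Ī = 0.001256637 in⁴.
Hole 3 (subtracted): ⌀0.4, A = 0.1256637 in², x = 7.2 in, Ī = 0.001256637 in⁴.
Hole 4 (subtracted): ⌀0.4, A = 0.1256637 in², x = 9.6 in, Ī = 0.001256637 in⁴.
By symmetry the centroid is at mid-width, x̄ = 6 in.
Transfer each piece to the vertical centroidal axis using Ī + A·d² with d = x − 6:
  plate: d = 0 in → contributes +259.2 in⁴
  hole 1: d = -3.6 in → contributes −1.629858 in⁴
  hole 2: d = -1.2 in → contributes −0.1822124 in⁴
  hole 3: d = 1.2 in → contributes −0.1822124 in⁴
  hole 4: d = 3.6 in → contributes −1.629858 in⁴
Total I = 255.5759 in⁴.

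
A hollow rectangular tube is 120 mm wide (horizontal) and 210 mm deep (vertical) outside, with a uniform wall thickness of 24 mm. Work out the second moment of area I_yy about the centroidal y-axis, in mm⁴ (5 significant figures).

I_yy ≈ 2.5201 × 10⁷ mm⁴

Break the section into simple shapes (no overlaps), measuring from the bottom-left corner of the bounding box.
Outer rectangle: 120 × 210, A = 25 200 mm², x = 60 mm, Ī = 30 240 000 mm⁴.
Inner void (subtracted): 72 × 162, A = 11 664 mm², x = 60 mm, Ī = 5 038 848 mm⁴.
By symmetry the centroid is at mid-width, x̄ = 60 mm.
All pieces are centred on the centroidal y-axis, so I = ΣĪ (holes subtracted) = 25 201 152 mm⁴.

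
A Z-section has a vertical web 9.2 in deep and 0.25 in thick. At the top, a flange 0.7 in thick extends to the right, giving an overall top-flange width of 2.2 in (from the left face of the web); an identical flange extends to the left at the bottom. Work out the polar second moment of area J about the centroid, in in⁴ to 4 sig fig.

Decompose the section into non-overlapping parts with the origin at the bottom-left of its bounding rectangle.
Web: 0.25 × 9.2, A = 2.3 in², y = 4.6 in, Ī = 16.2227 in⁴.
Top flange (beyond web): 1.95 × 0.7, A = 1.365 in², y = 8.85 in, Ī = 0.0557375 in⁴.
Bottom flange (beyond web): 1.95 × 0.7, A = 1.365 in², y = 0.35 in, Ī = 0.0557375 in⁴.
Centroid: ȳ = ΣA·y / ΣA = 4.6 in.
Transfer each piece to the centroidal x-axis using Ī + A·d² with d = y − 4.6:
  web: d = 0 in → contributes +16.2227 in⁴
  top flange (beyond web): d = 4.25 in → contributes +24.7111 in⁴
  bottom flange (beyond web): d = -4.25 in → contributes +24.7111 in⁴
Total I = 65.6448 in⁴.
For the y-axis: x̄ = 2.075 in.
Repeating about the centroidal y-axis gives I_y = 4.18035 in⁴.
Polar second moment: J = I_x + I_y = 69.8251 in⁴.

J ≈ 69.83 in⁴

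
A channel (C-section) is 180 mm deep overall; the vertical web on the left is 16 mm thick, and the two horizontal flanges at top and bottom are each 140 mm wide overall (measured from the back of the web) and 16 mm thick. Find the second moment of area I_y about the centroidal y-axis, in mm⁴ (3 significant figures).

I_y ≈ 1.33 × 10⁷ mm⁴

Treat the section as a set of non-overlapping primitives; coordinates are from the bounding-box lower-left.
Web: 16 × 180, A = 2 880 mm², x = 8 mm, Ī = 61 440 mm⁴.
Top flange (beyond web): 124 × 16, A = 1 984 mm², x = 78 mm, Ī = 2 542 165 mm⁴.
Bottom flange (beyond web): 124 × 16, A = 1 984 mm², x = 78 mm, Ī = 2 542 165 mm⁴.
Centroid: x̄ = ΣA·x / ΣA = 48.561 mm.
Transfer each piece to the centroidal y-axis using Ī + A·d² with d = x − 48.561:
  web: d = -40.561 mm → contributes +4 799 542 mm⁴
  top flange (beyond web): d = 29.439 mm → contributes +4 261 638 mm⁴
  bottom flange (beyond web): d = 29.439 mm → contributes +4 261 638 mm⁴
Total I = 13 322 817 mm⁴.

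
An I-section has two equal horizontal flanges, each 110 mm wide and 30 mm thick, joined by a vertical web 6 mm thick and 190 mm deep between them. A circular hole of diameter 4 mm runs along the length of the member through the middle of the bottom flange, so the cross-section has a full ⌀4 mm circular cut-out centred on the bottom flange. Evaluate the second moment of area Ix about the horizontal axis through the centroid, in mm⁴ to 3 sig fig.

Ix ≈ 8.36 × 10⁷ mm⁴

Decompose the section into non-overlapping parts with the origin at the bottom-left of its bounding rectangle.
Bottom flange: 110 × 30, A = 3 300 mm², y = 15 mm, Ī = 247 500 mm⁴.
Web: 6 × 190, A = 1 140 mm², y = 125 mm, Ī = 3 429 500 mm⁴.
Top flange: 110 × 30, A = 3 300 mm², y = 235 mm, Ī = 247 500 mm⁴.
Hole (subtracted): ⌀4, A = 12.566 mm², y = 15 mm, Ī = 12.566 mm⁴.
Centroid: ȳ = ΣA·y / ΣA = 125.18 mm.
Transfer each piece to the horizontal axis through the centroid using Ī + A·d² with d = y − 125.18:
  bottom flange: d = -110.18 mm → contributes +40 307 474 mm⁴
  web: d = -0.17888 mm → contributes +3 429 536 mm⁴
  top flange: d = 109.82 mm → contributes +40 047 737 mm⁴
  hole: d = -110.18 mm → contributes −152 561 mm⁴
Total I = 83 632 187 mm⁴.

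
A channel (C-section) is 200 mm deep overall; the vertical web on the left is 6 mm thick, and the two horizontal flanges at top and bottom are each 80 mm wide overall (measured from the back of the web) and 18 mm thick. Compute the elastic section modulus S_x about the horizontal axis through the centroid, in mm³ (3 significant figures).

Decompose the section into non-overlapping parts with the origin at the bottom-left of its bounding rectangle.
Web: 6 × 200, A = 1 200 mm², y = 100 mm, Ī = 4 000 000 mm⁴.
Top flange (beyond web): 74 × 18, A = 1 332 mm², y = 191 mm, Ī = 35 964 mm⁴.
Bottom flange (beyond web): 74 × 18, A = 1 332 mm², y = 9 mm, Ī = 35 964 mm⁴.
By symmetry the centroid is at mid-height, ȳ = 100 mm.
Transfer each piece to the horizontal axis through the centroid using Ī + A·d² with d = y − 100:
  web: d = 0 mm → contributes +4 000 000 mm⁴
  top flange (beyond web): d = 91 mm → contributes +11 066 256 mm⁴
  bottom flange (beyond web): d = -91 mm → contributes +11 066 256 mm⁴
Total I = 26 132 512 mm⁴.
Extreme fibre distance c = 100 mm; S = I/c = 261 325 mm³.

S_x ≈ 2.61 × 10⁵ mm³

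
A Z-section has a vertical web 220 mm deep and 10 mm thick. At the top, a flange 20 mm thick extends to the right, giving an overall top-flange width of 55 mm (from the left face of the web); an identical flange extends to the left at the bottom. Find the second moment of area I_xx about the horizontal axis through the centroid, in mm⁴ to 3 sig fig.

Split into non-overlapping primitives; take the origin at the lower-left of the bounding box.
Web: 10 × 220, A = 2 200 mm², y = 110 mm, Ī = 8 873 333 mm⁴.
Top flange (beyond web): 45 × 20, A = 900 mm², y = 210 mm, Ī = 30 000 mm⁴.
Bottom flange (beyond web): 45 × 20, A = 900 mm², y = 10 mm, Ī = 30 000 mm⁴.
Centroid: ȳ = ΣA·y / ΣA = 110 mm.
Transfer each piece to the horizontal axis through the centroid using Ī + A·d² with d = y − 110:
  web: d = 0 mm → contributes +8 873 333 mm⁴
  top flange (beyond web): d = 100 mm → contributes +9 030 000 mm⁴
  bottom flange (beyond web): d = -100 mm → contributes +9 030 000 mm⁴
Total I = 26 933 333 mm⁴.

I_xx ≈ 2.69 × 10⁷ mm⁴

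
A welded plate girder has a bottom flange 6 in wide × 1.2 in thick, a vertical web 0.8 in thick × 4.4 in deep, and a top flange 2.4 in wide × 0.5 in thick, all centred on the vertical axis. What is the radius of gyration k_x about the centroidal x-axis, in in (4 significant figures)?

k_x ≈ 1.950 in

Decompose the section into non-overlapping parts with the origin at the bottom-left of its bounding rectangle.
Bottom plate: 6 × 1.2, A = 7.2 in², y = 0.6 in, Ī = 0.864 in⁴.
Web plate: 0.8 × 4.4, A = 3.52 in², y = 3.4 in, Ī = 5.67893 in⁴.
Top plate: 2.4 × 0.5, A = 1.2 in², y = 5.85 in, Ī = 0.025 in⁴.
Centroid: ȳ = ΣA·y / ΣA = 1.95537 in.
Transfer each piece to the centroidal x-axis using Ī + A·d² with d = y − 1.95537:
  bottom plate: d = -1.35537 in → contributes +14.0906 in⁴
  web plate: d = 1.44463 in → contributes +13.025 in⁴
  top plate: d = 3.89463 in → contributes +18.2268 in⁴
Total I = 45.3424 in⁴.
Radius of gyration: k = √(I/A) = √(45.3424 / 11.92) = 1.95036 in.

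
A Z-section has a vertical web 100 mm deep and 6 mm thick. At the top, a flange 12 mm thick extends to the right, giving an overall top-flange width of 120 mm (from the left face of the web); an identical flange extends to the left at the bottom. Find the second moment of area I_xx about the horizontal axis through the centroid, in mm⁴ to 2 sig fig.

I_xx ≈ 5.8 × 10⁶ mm⁴

Decompose the section into non-overlapping parts with the origin at the bottom-left of its bounding rectangle.
Web: 6 × 100, A = 600 mm², y = 50 mm, Ī = 500 000 mm⁴.
Top flange (beyond web): 114 × 12, A = 1 368 mm², y = 94 mm, Ī = 16 416 mm⁴.
Bottom flange (beyond web): 114 × 12, A = 1 368 mm², y = 6 mm, Ī = 16 416 mm⁴.
Centroid: ȳ = ΣA·y / ΣA = 50 mm.
Transfer each piece to the horizontal axis through the centroid using Ī + A·d² with d = y − 50:
  web: d = 0 mm → contributes +500 000 mm⁴
  top flange (beyond web): d = 44 mm → contributes +2 664 864 mm⁴
  bottom flange (beyond web): d = -44 mm → contributes +2 664 864 mm⁴
Total I = 5 829 728 mm⁴.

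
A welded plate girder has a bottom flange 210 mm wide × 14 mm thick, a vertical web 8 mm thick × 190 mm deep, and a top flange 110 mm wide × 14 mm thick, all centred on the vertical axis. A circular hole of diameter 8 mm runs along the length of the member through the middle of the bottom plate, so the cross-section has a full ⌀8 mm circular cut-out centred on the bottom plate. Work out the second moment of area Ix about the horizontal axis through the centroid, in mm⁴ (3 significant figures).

Ix ≈ 4.75 × 10⁷ mm⁴

Break the section into simple shapes (no overlaps), measuring from the bottom-left corner of the bounding box.
Bottom plate: 210 × 14, A = 2 940 mm², y = 7 mm, Ī = 48 020 mm⁴.
Web plate: 8 × 190, A = 1 520 mm², y = 109 mm, Ī = 4 572 667 mm⁴.
Top plate: 110 × 14, A = 1 540 mm², y = 211 mm, Ī = 25 153 mm⁴.
Hole (subtracted): ⌀8, A = 50.265 mm², y = 7 mm, Ī = 201.06 mm⁴.
Centroid: ȳ = ΣA·y / ΣA = 85.861 mm.
Transfer each piece to the horizontal axis through the centroid using Ī + A·d² with d = y − 85.861:
  bottom plate: d = -78.861 mm → contributes +18 331 892 mm⁴
  web plate: d = 23.139 mm → contributes +5 386 519 mm⁴
  top plate: d = 125.14 mm → contributes +24 141 329 mm⁴
  hole: d = -78.861 mm → contributes −312 802 mm⁴
Total I = 47 546 937 mm⁴.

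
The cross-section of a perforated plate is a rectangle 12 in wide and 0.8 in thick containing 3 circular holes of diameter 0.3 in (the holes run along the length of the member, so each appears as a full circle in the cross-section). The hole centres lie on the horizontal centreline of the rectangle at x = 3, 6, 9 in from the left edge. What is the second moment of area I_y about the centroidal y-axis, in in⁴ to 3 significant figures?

I_y ≈ 114 in⁴

Split into non-overlapping primitives; take the origin at the lower-left of the bounding box.
Plate: 12 × 0.8, A = 9.6 in², x = 6 in, Ī = 115.2 in⁴.
Hole 1 (subtracted): ⌀0.3, A = 0.070686 in², x = 3 in, Ī = 0.00039761 in⁴.
Hole 2 (subtracted): ⌀0.3, A = 0.070686 in², x = 6 in, Ī = 0.00039761 in⁴.
Hole 3 (subtracted): ⌀0.3, A = 0.070686 in², x = 9 in, Ī = 0.00039761 in⁴.
By symmetry the centroid is at mid-width, x̄ = 6 in.
Transfer each piece to the centroidal y-axis using Ī + A·d² with d = x − 6:
  plate: d = 0 in → contributes +115.2 in⁴
  hole 1: d = -3 in → contributes −0.63657 in⁴
  hole 2: d = 0 in → contributes −0.00039761 in⁴
  hole 3: d = 3 in → contributes −0.63657 in⁴
Total I = 113.93 in⁴.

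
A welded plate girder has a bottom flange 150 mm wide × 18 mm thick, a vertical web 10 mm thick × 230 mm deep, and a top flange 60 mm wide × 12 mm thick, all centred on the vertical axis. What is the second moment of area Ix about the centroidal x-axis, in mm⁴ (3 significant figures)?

Ix ≈ 5.16 × 10⁷ mm⁴

Split into non-overlapping primitives; take the origin at the lower-left of the bounding box.
Bottom plate: 150 × 18, A = 2 700 mm², y = 9 mm, Ī = 72 900 mm⁴.
Web plate: 10 × 230, A = 2 300 mm², y = 133 mm, Ī = 10 139 167 mm⁴.
Top plate: 60 × 12, A = 720 mm², y = 254 mm, Ī = 8 640 mm⁴.
Centroid: ȳ = ΣA·y / ΣA = 89.699 mm.
Transfer each piece to the centroidal x-axis using Ī + A·d² with d = y − 89.699:
  bottom plate: d = -80.699 mm → contributes +17 656 318 mm⁴
  web plate: d = 43.301 mm → contributes +14 451 553 mm⁴
  top plate: d = 164.3 mm → contributes +19 444 838 mm⁴
Total I = 51 552 709 mm⁴.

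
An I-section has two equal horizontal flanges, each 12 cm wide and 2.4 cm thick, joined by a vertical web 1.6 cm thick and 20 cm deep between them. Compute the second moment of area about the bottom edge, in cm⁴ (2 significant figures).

I_base ≈ 2.2 × 10⁴ cm⁴

Break the section into simple shapes (no overlaps), measuring from the bottom-left corner of the bounding box.
Bottom flange: 12 × 2.4, A = 28.8 cm², y = 1.2 cm, Ī = 13.82 cm⁴.
Web: 1.6 × 20, A = 32 cm², y = 12.4 cm, Ī = 1 067 cm⁴.
Top flange: 12 × 2.4, A = 28.8 cm², y = 23.6 cm, Ī = 13.82 cm⁴.
Transfer each piece to the base of the section using Ī + A·d² with d = y − 0:
  bottom flange: d = 1.2 cm → contributes +55.3 cm⁴
  web: d = 12.4 cm → contributes +5 987 cm⁴
  top flange: d = 23.6 cm → contributes +16 054 cm⁴
Total I = 22 097 cm⁴.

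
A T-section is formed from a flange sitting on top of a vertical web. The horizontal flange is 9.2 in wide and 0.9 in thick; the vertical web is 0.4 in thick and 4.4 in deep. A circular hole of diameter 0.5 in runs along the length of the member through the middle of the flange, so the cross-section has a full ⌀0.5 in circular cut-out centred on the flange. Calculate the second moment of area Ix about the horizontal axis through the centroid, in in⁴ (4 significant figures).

Ix ≈ 13.55 in⁴

Treat the section as a set of non-overlapping primitives; coordinates are from the bounding-box lower-left.
Flange: 9.2 × 0.9, A = 8.28 in², y = 4.85 in, Ī = 0.5589 in⁴.
Web: 0.4 × 4.4, A = 1.76 in², y = 2.2 in, Ī = 2.83947 in⁴.
Hole (subtracted): ⌀0.5, A = 0.19635 in², y = 4.85 in, Ī = 0.00306796 in⁴.
Centroid: ȳ = ΣA·y / ΣA = 4.37619 in.
Transfer each piece to the horizontal axis through the centroid using Ī + A·d² with d = y − 4.37619:
  flange: d = 0.473808 in → contributes +2.41771 in⁴
  web: d = -2.17619 in → contributes +11.1745 in⁴
  hole: d = 0.473808 in → contributes −0.0471473 in⁴
Total I = 13.5451 in⁴.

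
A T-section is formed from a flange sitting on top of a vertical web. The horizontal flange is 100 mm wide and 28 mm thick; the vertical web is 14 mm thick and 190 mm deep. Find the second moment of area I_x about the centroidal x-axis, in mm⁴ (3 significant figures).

I_x ≈ 2.44 × 10⁷ mm⁴

Decompose the section into non-overlapping parts with the origin at the bottom-left of its bounding rectangle.
Flange: 100 × 28, A = 2 800 mm², y = 204 mm, Ī = 182 933 mm⁴.
Web: 14 × 190, A = 2 660 mm², y = 95 mm, Ī = 8 002 167 mm⁴.
Centroid: ȳ = ΣA·y / ΣA = 150.9 mm.
Transfer each piece to the centroidal x-axis using Ī + A·d² with d = y − 150.9:
  flange: d = 53.103 mm → contributes +8 078 604 mm⁴
  web: d = -55.897 mm → contributes +16 313 399 mm⁴
Total I = 24 392 003 mm⁴.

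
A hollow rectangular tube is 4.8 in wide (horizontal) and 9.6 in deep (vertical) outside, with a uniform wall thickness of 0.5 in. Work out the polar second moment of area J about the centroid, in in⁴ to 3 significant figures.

Decompose the section into non-overlapping parts with the origin at the bottom-left of its bounding rectangle.
Outer rectangle: 4.8 × 9.6, A = 46.08 in², y = 4.8 in, Ī = 353.89 in⁴.
Inner void (subtracted): 3.8 × 8.6, A = 32.68 in², y = 4.8 in, Ī = 201.42 in⁴.
By symmetry the centroid is at mid-height, ȳ = 4.8 in.
All pieces are centred on the centroidal x-axis, so I = ΣĪ (holes subtracted) = 152.48 in⁴.
Repeating about the centroidal y-axis gives I_y = 49.149 in⁴.
Polar second moment: J = I_x + I_y = 201.63 in⁴.

J ≈ 202 in⁴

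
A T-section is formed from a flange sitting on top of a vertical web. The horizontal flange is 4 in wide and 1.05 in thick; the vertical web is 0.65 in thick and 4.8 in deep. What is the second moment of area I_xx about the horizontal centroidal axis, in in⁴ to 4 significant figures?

I_xx ≈ 21.69 in⁴

Treat the section as a set of non-overlapping primitives; coordinates are from the bounding-box lower-left.
Flange: 4 × 1.05, A = 4.2 in², y = 5.325 in, Ī = 0.385875 in⁴.
Web: 0.65 × 4.8, A = 3.12 in², y = 2.4 in, Ī = 5.9904 in⁴.
Centroid: ȳ = ΣA·y / ΣA = 4.07828 in.
Transfer each piece to the horizontal centroidal axis using Ī + A·d² with d = y − 4.07828:
  flange: d = 1.24672 in → contributes +6.91399 in⁴
  web: d = -1.67828 in → contributes +14.7783 in⁴
Total I = 21.6922 in⁴.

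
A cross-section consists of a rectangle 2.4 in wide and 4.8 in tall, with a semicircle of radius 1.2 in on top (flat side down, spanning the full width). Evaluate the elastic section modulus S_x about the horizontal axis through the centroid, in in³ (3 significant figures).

Split into non-overlapping primitives; take the origin at the lower-left of the bounding box.
Rectangular body: 2.4 × 4.8, A = 11.52 in², y = 2.4 in, Ī = 22.118 in⁴.
Semicircular cap: semicircle r = 1.2, A = 2.2619 in², y = 5.3093 in, Ī = 0.22759 in⁴.
Centroid: ȳ = ΣA·y / ΣA = 2.8775 in.
Transfer each piece to the horizontal axis through the centroid using Ī + A·d² with d = y − 2.8775:
  rectangular body: d = -0.47748 in → contributes +24.745 in⁴
  semicircular cap: d = 2.4318 in → contributes +13.604 in⁴
Total I = 38.349 in⁴.
Extreme fibre distance c = 3.1225 in; S = I/c = 12.281 in³.

S_x ≈ 12.3 in³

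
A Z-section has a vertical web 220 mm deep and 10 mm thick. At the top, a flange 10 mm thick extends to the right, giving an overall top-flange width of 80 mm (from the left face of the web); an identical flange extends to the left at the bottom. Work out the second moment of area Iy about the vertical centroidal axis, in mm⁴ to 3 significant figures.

Decompose the section into non-overlapping parts with the origin at the bottom-left of its bounding rectangle.
Web: 10 × 220, A = 2 200 mm², x = 75 mm, Ī = 18 333 mm⁴.
Top flange (beyond web): 70 × 10, A = 700 mm², x = 115 mm, Ī = 285 833 mm⁴.
Bottom flange (beyond web): 70 × 10, A = 700 mm², x = 35 mm, Ī = 285 833 mm⁴.
Centroid: x̄ = ΣA·x / ΣA = 75 mm.
Transfer each piece to the vertical centroidal axis using Ī + A·d² with d = x − 75:
  web: d = 0 mm → contributes +18 333 mm⁴
  top flange (beyond web): d = 40 mm → contributes +1 405 833 mm⁴
  bottom flange (beyond web): d = -40 mm → contributes +1 405 833 mm⁴
Total I = 2 830 000 mm⁴.

Iy ≈ 2.83 × 10⁶ mm⁴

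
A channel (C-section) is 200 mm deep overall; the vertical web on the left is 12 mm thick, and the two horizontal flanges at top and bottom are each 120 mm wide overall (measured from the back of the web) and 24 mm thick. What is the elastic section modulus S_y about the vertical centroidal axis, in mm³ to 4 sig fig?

S_y ≈ 1.503 × 10⁵ mm³

Treat the section as a set of non-overlapping primitives; coordinates are from the bounding-box lower-left.
Web: 12 × 200, A = 2 400 mm², x = 6 mm, Ī = 28 800 mm⁴.
Top flange (beyond web): 108 × 24, A = 2 592 mm², x = 66 mm, Ī = 2 519 424 mm⁴.
Bottom flange (beyond web): 108 × 24, A = 2 592 mm², x = 66 mm, Ī = 2 519 424 mm⁴.
Centroid: x̄ = ΣA·x / ΣA = 47.0127 mm.
Transfer each piece to the vertical centroidal axis using Ī + A·d² with d = x − 47.0127:
  web: d = -41.0127 mm → contributes +4 065 692 mm⁴
  top flange (beyond web): d = 18.9873 mm → contributes +3 453 890 mm⁴
  bottom flange (beyond web): d = 18.9873 mm → contributes +3 453 890 mm⁴
Total I = 10 973 471 mm⁴.
Extreme fibre distance c = 72.9873 mm; S = I/c = 150 348 mm³.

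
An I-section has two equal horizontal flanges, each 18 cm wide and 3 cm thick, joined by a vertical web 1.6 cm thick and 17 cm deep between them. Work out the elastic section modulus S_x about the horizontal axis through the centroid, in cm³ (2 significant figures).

Break the section into simple shapes (no overlaps), measuring from the bottom-left corner of the bounding box.
Bottom flange: 18 × 3, A = 54 cm², y = 1.5 cm, Ī = 40.5 cm⁴.
Web: 1.6 × 17, A = 27.2 cm², y = 11.5 cm, Ī = 655.1 cm⁴.
Top flange: 18 × 3, A = 54 cm², y = 21.5 cm, Ī = 40.5 cm⁴.
By symmetry the centroid is at mid-height, ȳ = 11.5 cm.
Transfer each piece to the horizontal axis through the centroid using Ī + A·d² with d = y − 11.5:
  bottom flange: d = -10 cm → contributes +5 441 cm⁴
  web: d = 0 cm → contributes +655.1 cm⁴
  top flange: d = 10 cm → contributes +5 441 cm⁴
Total I = 11 536 cm⁴.
Extreme fibre distance c = 11.5 cm; S = I/c = 1 003 cm³.

S_x ≈ 1000 cm³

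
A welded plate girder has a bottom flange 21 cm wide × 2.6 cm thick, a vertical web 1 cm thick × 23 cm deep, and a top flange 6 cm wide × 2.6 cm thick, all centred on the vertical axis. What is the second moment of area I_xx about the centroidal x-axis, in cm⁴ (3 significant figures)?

Decompose the section into non-overlapping parts with the origin at the bottom-left of its bounding rectangle.
Bottom plate: 21 × 2.6, A = 54.6 cm², y = 1.3 cm, Ī = 30.758 cm⁴.
Web plate: 1 × 23, A = 23 cm², y = 14.1 cm, Ī = 1013.9 cm⁴.
Top plate: 6 × 2.6, A = 15.6 cm², y = 26.9 cm, Ī = 8.788 cm⁴.
Centroid: ȳ = ΣA·y / ΣA = 8.7438 cm.
Transfer each piece to the centroidal x-axis using Ī + A·d² with d = y − 8.7438:
  bottom plate: d = -7.4438 cm → contributes +3056.1 cm⁴
  web plate: d = 5.3562 cm → contributes +1673.8 cm⁴
  top plate: d = 18.156 cm → contributes +5151.3 cm⁴
Total I = 9881.2 cm⁴.

I_xx ≈ 9880 cm⁴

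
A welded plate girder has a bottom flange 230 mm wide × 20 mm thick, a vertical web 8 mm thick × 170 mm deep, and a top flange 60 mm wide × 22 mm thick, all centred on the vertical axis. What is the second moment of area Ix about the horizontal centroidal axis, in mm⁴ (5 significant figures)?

Decompose the section into non-overlapping parts with the origin at the bottom-left of its bounding rectangle.
Bottom plate: 230 × 20, A = 4 600 mm², y = 10 mm, Ī = 153333.3 mm⁴.
Web plate: 8 × 170, A = 1 360 mm², y = 105 mm, Ī = 3 275 333 mm⁴.
Top plate: 60 × 22, A = 1 320 mm², y = 201 mm, Ī = 53 240 mm⁴.
Centroid: ȳ = ΣA·y / ΣA = 62.37912 mm.
Transfer each piece to the horizontal centroidal axis using Ī + A·d² with d = y − 62.37912:
  bottom plate: d = -52.37912 mm → contributes +12 773 766 mm⁴
  web plate: d = 42.62088 mm → contributes +5 745 827 mm⁴
  top plate: d = 138.6209 mm → contributes +25 418 028 mm⁴
Total I = 43 937 620 mm⁴.

Ix ≈ 4.3938 × 10⁷ mm⁴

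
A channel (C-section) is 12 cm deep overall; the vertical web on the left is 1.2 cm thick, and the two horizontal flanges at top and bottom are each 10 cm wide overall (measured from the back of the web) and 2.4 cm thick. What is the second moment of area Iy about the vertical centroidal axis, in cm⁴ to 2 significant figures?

Decompose the section into non-overlapping parts with the origin at the bottom-left of its bounding rectangle.
Web: 1.2 × 12, A = 14.4 cm², x = 0.6 cm, Ī = 1.728 cm⁴.
Top flange (beyond web): 8.8 × 2.4, A = 21.12 cm², x = 5.6 cm, Ī = 136.3 cm⁴.
Bottom flange (beyond web): 8.8 × 2.4, A = 21.12 cm², x = 5.6 cm, Ī = 136.3 cm⁴.
Centroid: x̄ = ΣA·x / ΣA = 4.329 cm.
Transfer each piece to the vertical centroidal axis using Ī + A·d² with d = x − 4.329:
  web: d = -3.729 cm → contributes +201.9 cm⁴
  top flange (beyond web): d = 1.271 cm → contributes +170.4 cm⁴
  bottom flange (beyond web): d = 1.271 cm → contributes +170.4 cm⁴
Total I = 542.8 cm⁴.

Iy ≈ 540 cm⁴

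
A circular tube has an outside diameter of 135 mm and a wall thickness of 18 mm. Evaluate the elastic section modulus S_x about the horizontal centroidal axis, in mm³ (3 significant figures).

S_x ≈ 1.72 × 10⁵ mm³

Treat the section as a set of non-overlapping primitives; coordinates are from the bounding-box lower-left.
Outer circle: ⌀135, A = 14 314 mm², y = 67.5 mm, Ī = 16 304 406 mm⁴.
Bore (subtracted): ⌀99, A = 7697.7 mm², y = 67.5 mm, Ī = 4 715 315 mm⁴.
By symmetry the centroid is at mid-height, ȳ = 67.5 mm.
All pieces are centred on the horizontal centroidal axis, so I = ΣĪ (holes subtracted) = 11 589 091 mm⁴.
Extreme fibre distance c = 67.5 mm; S = I/c = 171 690 mm³.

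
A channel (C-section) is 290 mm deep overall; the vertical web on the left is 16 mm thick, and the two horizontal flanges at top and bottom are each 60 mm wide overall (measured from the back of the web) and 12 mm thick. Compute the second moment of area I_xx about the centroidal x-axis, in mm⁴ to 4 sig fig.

I_xx ≈ 5.293 × 10⁷ mm⁴

Decompose the section into non-overlapping parts with the origin at the bottom-left of its bounding rectangle.
Web: 16 × 290, A = 4 640 mm², y = 145 mm, Ī = 32 518 667 mm⁴.
Top flange (beyond web): 44 × 12, A = 528 mm², y = 284 mm, Ī = 6 336 mm⁴.
Bottom flange (beyond web): 44 × 12, A = 528 mm², y = 6 mm, Ī = 6 336 mm⁴.
By symmetry the centroid is at mid-height, ȳ = 145 mm.
Transfer each piece to the centroidal x-axis using Ī + A·d² with d = y − 145:
  web: d = 0 mm → contributes +32 518 667 mm⁴
  top flange (beyond web): d = 139 mm → contributes +10 207 824 mm⁴
  bottom flange (beyond web): d = -139 mm → contributes +10 207 824 mm⁴
Total I = 52 934 315 mm⁴.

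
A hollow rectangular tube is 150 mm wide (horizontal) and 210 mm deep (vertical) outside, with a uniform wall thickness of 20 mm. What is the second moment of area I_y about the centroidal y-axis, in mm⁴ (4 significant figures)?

I_y ≈ 4.021 × 10⁷ mm⁴

Treat the section as a set of non-overlapping primitives; coordinates are from the bounding-box lower-left.
Outer rectangle: 150 × 210, A = 31 500 mm², x = 75 mm, Ī = 59 062 500 mm⁴.
Inner void (subtracted): 110 × 170, A = 18 700 mm², x = 75 mm, Ī = 18 855 833 mm⁴.
By symmetry the centroid is at mid-width, x̄ = 75 mm.
All pieces are centred on the centroidal y-axis, so I = ΣĪ (holes subtracted) = 40 206 667 mm⁴.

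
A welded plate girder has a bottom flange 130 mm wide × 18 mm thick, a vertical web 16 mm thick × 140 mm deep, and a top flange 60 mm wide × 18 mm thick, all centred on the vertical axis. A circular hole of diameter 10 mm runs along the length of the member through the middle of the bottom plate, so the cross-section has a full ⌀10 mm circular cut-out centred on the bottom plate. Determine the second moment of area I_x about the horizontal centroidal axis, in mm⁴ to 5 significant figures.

Split into non-overlapping primitives; take the origin at the lower-left of the bounding box.
Bottom plate: 130 × 18, A = 2 340 mm², y = 9 mm, Ī = 63 180 mm⁴.
Web plate: 16 × 140, A = 2 240 mm², y = 88 mm, Ī = 3 658 667 mm⁴.
Top plate: 60 × 18, A = 1 080 mm², y = 167 mm, Ī = 29 160 mm⁴.
Hole (subtracted): ⌀10, A = 78.53982 mm², y = 9 mm, Ī = 490.8739 mm⁴.
Centroid: ȳ = ΣA·y / ΣA = 71.27761 mm.
Transfer each piece to the horizontal centroidal axis using Ī + A·d² with d = y − 71.27761:
  bottom plate: d = -62.27761 mm → contributes +9 138 872 mm⁴
  web plate: d = 16.72239 mm → contributes +4 285 057 mm⁴
  top plate: d = 95.72239 mm → contributes +9 924 958 mm⁴
  hole: d = -62.27761 mm → contributes −305107.6 mm⁴
Total I = 23 043 779 mm⁴.

I_x ≈ 2.3044 × 10⁷ mm⁴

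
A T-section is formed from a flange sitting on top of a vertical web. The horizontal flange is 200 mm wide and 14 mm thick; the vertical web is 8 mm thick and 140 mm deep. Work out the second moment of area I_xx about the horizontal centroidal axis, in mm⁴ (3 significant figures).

Decompose the section into non-overlapping parts with the origin at the bottom-left of its bounding rectangle.
Flange: 200 × 14, A = 2 800 mm², y = 147 mm, Ī = 45 733 mm⁴.
Web: 8 × 140, A = 1 120 mm², y = 70 mm, Ī = 1 829 333 mm⁴.
Centroid: ȳ = ΣA·y / ΣA = 125 mm.
Transfer each piece to the horizontal centroidal axis using Ī + A·d² with d = y − 125:
  flange: d = 22 mm → contributes +1 400 933 mm⁴
  web: d = -55 mm → contributes +5 217 333 mm⁴
Total I = 6 618 267 mm⁴.

I_xx ≈ 6.62 × 10⁶ mm⁴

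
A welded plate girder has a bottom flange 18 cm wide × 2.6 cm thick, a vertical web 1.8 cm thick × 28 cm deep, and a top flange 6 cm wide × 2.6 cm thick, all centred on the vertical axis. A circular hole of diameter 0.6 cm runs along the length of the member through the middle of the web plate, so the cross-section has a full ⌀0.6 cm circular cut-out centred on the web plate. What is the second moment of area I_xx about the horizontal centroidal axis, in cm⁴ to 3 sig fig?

Treat the section as a set of non-overlapping primitives; coordinates are from the bounding-box lower-left.
Bottom plate: 18 × 2.6, A = 46.8 cm², y = 1.3 cm, Ī = 26.364 cm⁴.
Web plate: 1.8 × 28, A = 50.4 cm², y = 16.6 cm, Ī = 3292.8 cm⁴.
Top plate: 6 × 2.6, A = 15.6 cm², y = 31.9 cm, Ī = 8.788 cm⁴.
Hole (subtracted): ⌀0.6, A = 0.28274 cm², y = 16.6 cm, Ī = 0.0063617 cm⁴.
Centroid: ȳ = ΣA·y / ΣA = 12.357 cm.
Transfer each piece to the horizontal centroidal axis using Ī + A·d² with d = y − 12.357:
  bottom plate: d = -11.057 cm → contributes +5748.5 cm⁴
  web plate: d = 4.2425 cm → contributes +4 200 cm⁴
  top plate: d = 19.543 cm → contributes +5966.6 cm⁴
  hole: d = 4.2425 cm → contributes −5.0955 cm⁴
Total I = 15 910 cm⁴.

I_xx ≈ 1.59 × 10⁴ cm⁴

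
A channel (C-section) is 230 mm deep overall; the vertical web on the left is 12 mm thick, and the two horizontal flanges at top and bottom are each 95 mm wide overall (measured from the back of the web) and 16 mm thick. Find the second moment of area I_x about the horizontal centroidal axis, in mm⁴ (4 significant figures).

I_x ≈ 4.263 × 10⁷ mm⁴

Decompose the section into non-overlapping parts with the origin at the bottom-left of its bounding rectangle.
Web: 12 × 230, A = 2 760 mm², y = 115 mm, Ī = 12 167 000 mm⁴.
Top flange (beyond web): 83 × 16, A = 1 328 mm², y = 222 mm, Ī = 28330.7 mm⁴.
Bottom flange (beyond web): 83 × 16, A = 1 328 mm², y = 8 mm, Ī = 28330.7 mm⁴.
By symmetry the centroid is at mid-height, ȳ = 115 mm.
Transfer each piece to the horizontal centroidal axis using Ī + A·d² with d = y − 115:
  web: d = 0 mm → contributes +12 167 000 mm⁴
  top flange (beyond web): d = 107 mm → contributes +15 232 603 mm⁴
  bottom flange (beyond web): d = -107 mm → contributes +15 232 603 mm⁴
Total I = 42 632 205 mm⁴.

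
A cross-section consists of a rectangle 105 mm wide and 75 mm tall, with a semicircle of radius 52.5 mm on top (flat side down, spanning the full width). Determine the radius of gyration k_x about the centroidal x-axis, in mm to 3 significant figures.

Decompose the section into non-overlapping parts with the origin at the bottom-left of its bounding rectangle.
Rectangular body: 105 × 75, A = 7 875 mm², y = 37.5 mm, Ī = 3 691 406 mm⁴.
Semicircular cap: semicircle r = 52.5, A = 4329.5 mm², y = 97.282 mm, Ī = 833 814 mm⁴.
Centroid: ȳ = ΣA·y / ΣA = 58.707 mm.
Transfer each piece to the centroidal x-axis using Ī + A·d² with d = y − 58.707:
  rectangular body: d = -21.207 mm → contributes +7 233 201 mm⁴
  semicircular cap: d = 38.574 mm → contributes +7 276 034 mm⁴
Total I = 14 509 235 mm⁴.
Radius of gyration: k = √(I/A) = √(14 509 235 / 12 205) = 34.48 mm.

k_x ≈ 34.5 mm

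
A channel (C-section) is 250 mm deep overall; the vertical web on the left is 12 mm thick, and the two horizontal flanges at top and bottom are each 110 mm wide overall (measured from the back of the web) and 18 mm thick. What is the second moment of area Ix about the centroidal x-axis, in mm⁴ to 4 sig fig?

Ix ≈ 6.319 × 10⁷ mm⁴

Break the section into simple shapes (no overlaps), measuring from the bottom-left corner of the bounding box.
Web: 12 × 250, A = 3 000 mm², y = 125 mm, Ī = 15 625 000 mm⁴.
Top flange (beyond web): 98 × 18, A = 1 764 mm², y = 241 mm, Ī = 47 628 mm⁴.
Bottom flange (beyond web): 98 × 18, A = 1 764 mm², y = 9 mm, Ī = 47 628 mm⁴.
By symmetry the centroid is at mid-height, ȳ = 125 mm.
Transfer each piece to the centroidal x-axis using Ī + A·d² with d = y − 125:
  web: d = 0 mm → contributes +15 625 000 mm⁴
  top flange (beyond web): d = 116 mm → contributes +23 784 012 mm⁴
  bottom flange (beyond web): d = -116 mm → contributes +23 784 012 mm⁴
Total I = 63 193 024 mm⁴.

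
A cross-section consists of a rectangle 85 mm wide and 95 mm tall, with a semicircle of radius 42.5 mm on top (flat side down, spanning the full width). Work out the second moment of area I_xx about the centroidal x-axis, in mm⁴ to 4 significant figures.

Treat the section as a set of non-overlapping primitives; coordinates are from the bounding-box lower-left.
Rectangular body: 85 × 95, A = 8 075 mm², y = 47.5 mm, Ī = 6 073 073 mm⁴.
Semicircular cap: semicircle r = 42.5, A = 2837.25 mm², y = 113.038 mm, Ī = 358 086 mm⁴.
Centroid: ȳ = ΣA·y / ΣA = 64.5402 mm.
Transfer each piece to the centroidal x-axis using Ī + A·d² with d = y − 64.5402:
  rectangular body: d = -17.0402 mm → contributes +8 417 787 mm⁴
  semicircular cap: d = 48.4974 mm → contributes +7 031 294 mm⁴
Total I = 15 449 081 mm⁴.

I_xx ≈ 1.545 × 10⁷ mm⁴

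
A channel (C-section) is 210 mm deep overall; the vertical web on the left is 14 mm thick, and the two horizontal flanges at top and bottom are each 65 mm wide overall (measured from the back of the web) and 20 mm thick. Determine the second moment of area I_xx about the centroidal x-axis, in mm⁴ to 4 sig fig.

I_xx ≈ 2.928 × 10⁷ mm⁴

Split into non-overlapping primitives; take the origin at the lower-left of the bounding box.
Web: 14 × 210, A = 2 940 mm², y = 105 mm, Ī = 10 804 500 mm⁴.
Top flange (beyond web): 51 × 20, A = 1 020 mm², y = 200 mm, Ī = 34 000 mm⁴.
Bottom flange (beyond web): 51 × 20, A = 1 020 mm², y = 10 mm, Ī = 34 000 mm⁴.
By symmetry the centroid is at mid-height, ȳ = 105 mm.
Transfer each piece to the centroidal x-axis using Ī + A·d² with d = y − 105:
  web: d = 0 mm → contributes +10 804 500 mm⁴
  top flange (beyond web): d = 95 mm → contributes +9 239 500 mm⁴
  bottom flange (beyond web): d = -95 mm → contributes +9 239 500 mm⁴
Total I = 29 283 500 mm⁴.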